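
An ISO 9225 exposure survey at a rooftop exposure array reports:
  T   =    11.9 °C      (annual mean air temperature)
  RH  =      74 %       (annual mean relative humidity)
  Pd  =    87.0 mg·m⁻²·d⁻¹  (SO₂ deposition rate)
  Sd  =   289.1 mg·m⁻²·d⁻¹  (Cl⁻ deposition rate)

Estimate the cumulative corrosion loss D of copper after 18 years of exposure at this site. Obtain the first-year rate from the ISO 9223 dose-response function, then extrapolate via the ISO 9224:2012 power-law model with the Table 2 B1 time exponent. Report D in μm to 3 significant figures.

copper: f(T) = -0.080·(T−10) [T>10 °C] = -0.1520
  sulphur-dioxide contribution → 1.145 μm/a
  chloride contribution → 1.217 μm/a
  total first-year rate 2.362 μm/a
ISO 9224: D(t) = r_corr · t^b with b = 0.667 (copper, B1)
  D(18) = 2.362 × 18^0.667 = 2.362 × 6.875 = 16.24 μm

D(18) = 16.2 μm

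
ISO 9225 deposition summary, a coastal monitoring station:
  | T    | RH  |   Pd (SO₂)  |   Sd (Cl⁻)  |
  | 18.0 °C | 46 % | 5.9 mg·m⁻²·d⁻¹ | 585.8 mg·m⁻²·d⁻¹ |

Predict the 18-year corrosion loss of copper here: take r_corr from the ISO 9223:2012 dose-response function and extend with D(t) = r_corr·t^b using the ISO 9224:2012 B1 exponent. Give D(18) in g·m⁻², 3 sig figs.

copper: f(T) = -0.080·(T−10) [T>10 °C] = -0.6400
  SO₂ term: 0.0053·5.9^0.26·exp(0.059·46-0.6400) = 0.0669
  Sd branch = 0.01025·Sd^0.27·e^(0.036·RH+0.049·T) = 0.7249 μm/a
  r_corr = 0.0669 + 0.7249 = 0.7918 μm/a
ISO 9224: D(t) = r_corr · t^b with b = 0.667 (copper, B1)
  D(18) = 0.7918 × 18^0.667 = 0.7918 × 6.875 = 5.443 μm
  Mass loss = 5.443 μm × 8.96 g/cm³ = 48.77 g·m⁻²

D(18) = 48.8 g·m⁻²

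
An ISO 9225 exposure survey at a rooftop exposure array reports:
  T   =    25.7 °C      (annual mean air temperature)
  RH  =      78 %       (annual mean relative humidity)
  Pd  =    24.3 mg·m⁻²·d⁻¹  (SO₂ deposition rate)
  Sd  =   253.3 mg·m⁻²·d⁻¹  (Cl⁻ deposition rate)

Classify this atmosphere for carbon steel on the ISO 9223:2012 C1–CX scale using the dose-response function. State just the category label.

carbon steel: f(T) = -0.054·(T−10) [T>10 °C] = -0.8478
  Pd branch = 1.77·Pd^0.52·e^(0.02·RH+f) = 18.96 μm/a
  Cl⁻ term: 0.102·253.3^0.62·exp(0.033·78+0.04·25.7) = 115.7
  sum: 18.96 + 115.7 → r_corr = 134.6 μm/a
135 μm/a falls in (80, 200] for carbon steel → category C5

C5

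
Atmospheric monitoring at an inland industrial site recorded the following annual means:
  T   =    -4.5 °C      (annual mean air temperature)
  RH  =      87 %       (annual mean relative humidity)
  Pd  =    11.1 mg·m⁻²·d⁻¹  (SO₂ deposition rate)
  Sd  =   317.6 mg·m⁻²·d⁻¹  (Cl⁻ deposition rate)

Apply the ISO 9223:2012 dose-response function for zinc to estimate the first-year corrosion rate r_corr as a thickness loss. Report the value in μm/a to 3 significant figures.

r_corr = 1.81 μm/a

zinc: T≤10 °C ⇒ hinge +0.038·(-4.5−10) = -0.5510
  sulphur-dioxide contribution → 1.173 μm/a
  chloride contribution → 0.6386 μm/a
  total first-year rate 1.812 μm/a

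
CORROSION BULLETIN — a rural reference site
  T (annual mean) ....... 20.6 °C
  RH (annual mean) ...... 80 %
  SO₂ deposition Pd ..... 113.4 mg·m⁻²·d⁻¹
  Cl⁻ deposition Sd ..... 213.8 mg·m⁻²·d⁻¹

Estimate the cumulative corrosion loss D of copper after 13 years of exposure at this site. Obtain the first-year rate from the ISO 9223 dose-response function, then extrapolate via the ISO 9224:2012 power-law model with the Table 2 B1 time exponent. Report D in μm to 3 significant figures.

copper: f(T) = -0.080·(T−10) [T>10 °C] = -0.8480
  sulphur-dioxide contribution → 0.8711 μm/a
  chloride contribution → 2.133 μm/a
  total first-year rate 3.004 μm/a
ISO 9224: D(t) = r_corr · t^b with b = 0.667 (copper, B1)
  D(13) = 3.004 × 13^0.667 = 3.004 × 5.534 = 16.62 μm

D(13) = 16.6 μm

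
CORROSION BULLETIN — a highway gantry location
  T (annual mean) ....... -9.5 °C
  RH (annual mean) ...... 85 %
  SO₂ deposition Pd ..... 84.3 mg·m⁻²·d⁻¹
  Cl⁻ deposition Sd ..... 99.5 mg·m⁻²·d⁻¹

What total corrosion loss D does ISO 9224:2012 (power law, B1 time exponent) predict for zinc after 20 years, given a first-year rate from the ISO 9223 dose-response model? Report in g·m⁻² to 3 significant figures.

D(20) = 193 g·m⁻²

zinc: temperature factor f = +0.038·(-19.5) = -0.7410
  SO₂ term: 0.0129·84.3^0.44·exp(0.046·85-0.7410) = 2.159
  Cl⁻ term: 0.0175·99.5^0.57·exp(0.008·85+0.085·-9.5) = 0.212
  r_corr = 2.159 + 0.212 = 2.371 μm/a
Long-term exponent b (ISO 9224 Table 2, B1) = 0.813
  D(20) = 2.371 × 20^0.813 = 2.371 × 11.42 = 27.08 μm
  Mass loss = 27.08 μm × 7.14 g/cm³ = 193.4 g·m⁻²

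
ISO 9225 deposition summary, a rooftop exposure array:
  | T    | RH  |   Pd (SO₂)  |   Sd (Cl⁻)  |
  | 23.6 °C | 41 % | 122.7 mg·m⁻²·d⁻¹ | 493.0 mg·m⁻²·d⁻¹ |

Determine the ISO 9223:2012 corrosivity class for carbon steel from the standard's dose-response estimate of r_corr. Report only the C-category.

carbon steel: f(T) = -0.054·(T−10) [T>10 °C] = -0.7344
  sulphur-dioxide contribution → 23.52 μm/a
  chloride contribution → 47.4 μm/a
  ⇒ r_corr(carbon steel) = 70.91 μm/a
ISO 9223 Table 2 (carbon steel): 50 < 70.9 ≤ 80 μm/a ⇒ C4

C4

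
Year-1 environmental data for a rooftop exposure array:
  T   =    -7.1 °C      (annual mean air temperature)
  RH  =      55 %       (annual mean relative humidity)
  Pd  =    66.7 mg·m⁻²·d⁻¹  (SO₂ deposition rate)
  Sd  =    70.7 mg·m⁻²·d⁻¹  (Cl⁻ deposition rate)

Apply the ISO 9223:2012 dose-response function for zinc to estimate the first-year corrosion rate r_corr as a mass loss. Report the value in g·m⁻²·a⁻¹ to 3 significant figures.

r_corr = 5.03 g·m⁻²·a⁻¹

zinc: T≤10 °C ⇒ hinge +0.038·(-7.1−10) = -0.6498
  SO₂ term: 0.0129·66.7^0.44·exp(0.046·55-0.6498) = 0.5367
  Sd branch = 0.0175·Sd^0.57·e^(0.008·RH+0.085·T) = 0.1683 μm/a
  r_corr = 0.5367 + 0.1683 = 0.7051 μm/a
Convert to mass loss: 0.7051 μm/a × 7.14 g/cm³ = 5.034 g·m⁻²·a⁻¹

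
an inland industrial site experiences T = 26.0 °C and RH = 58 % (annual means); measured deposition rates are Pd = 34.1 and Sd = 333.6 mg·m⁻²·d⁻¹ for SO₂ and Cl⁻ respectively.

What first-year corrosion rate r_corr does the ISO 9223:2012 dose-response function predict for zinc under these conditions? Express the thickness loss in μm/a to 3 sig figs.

zinc: temperature factor f = -0.071·(16.0) = -1.1360
  SO₂ term: 0.0129·34.1^0.44·exp(0.046·58-1.1360) = 0.2821
  Sd branch = 0.0175·Sd^0.57·e^(0.008·RH+0.085·T) = 6.96 μm/a
  sum: 0.2821 + 6.96 → r_corr = 7.242 μm/a

r_corr = 7.24 μm/a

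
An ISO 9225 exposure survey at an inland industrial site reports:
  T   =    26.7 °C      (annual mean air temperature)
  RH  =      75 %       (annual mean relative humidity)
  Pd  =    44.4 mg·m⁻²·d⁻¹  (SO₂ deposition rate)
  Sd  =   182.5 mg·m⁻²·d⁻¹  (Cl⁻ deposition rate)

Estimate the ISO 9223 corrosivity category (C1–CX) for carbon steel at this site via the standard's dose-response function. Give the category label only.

carbon steel: f(T) = -0.054·(T−10) [T>10 °C] = -0.9018
  sulphur-dioxide contribution → 23.14 μm/a
  chloride contribution → 88.98 μm/a
  total first-year rate 112.1 μm/a
Category bounds: 80…200 μm/a bracket r_corr ⇒ C5

C5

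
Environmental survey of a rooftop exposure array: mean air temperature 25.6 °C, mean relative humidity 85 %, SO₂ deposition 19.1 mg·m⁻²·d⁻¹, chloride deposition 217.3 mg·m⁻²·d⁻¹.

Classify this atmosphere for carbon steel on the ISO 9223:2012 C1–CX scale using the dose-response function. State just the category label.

carbon steel: T>10 °C ⇒ hinge -0.054·(25.6−10) = -0.8424
  Pd branch = 1.77·Pd^0.52·e^(0.02·RH+f) = 19.34 μm/a
  Cl⁻ term: 0.102·217.3^0.62·exp(0.033·85+0.04·25.6) = 132
  r_corr = 19.34 + 132 = 151.3 μm/a
151 μm/a falls in (80, 200] for carbon steel → category C5

C5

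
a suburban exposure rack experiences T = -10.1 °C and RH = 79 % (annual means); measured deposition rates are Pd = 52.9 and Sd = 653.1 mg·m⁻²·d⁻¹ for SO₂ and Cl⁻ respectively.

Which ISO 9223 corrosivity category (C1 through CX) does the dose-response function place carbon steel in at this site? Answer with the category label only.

C4

carbon steel: temperature factor f = +0.150·(-20.1) = -3.0150
  Pd branch = 1.77·Pd^0.52·e^(0.02·RH+f) = 3.319 μm/a
  Cl⁻ term: 0.102·653.1^0.62·exp(0.033·79+0.04·-10.1) = 51.36
  sum: 3.319 + 51.36 → r_corr = 54.68 μm/a
54.7 μm/a falls in (50, 80] for carbon steel → category C4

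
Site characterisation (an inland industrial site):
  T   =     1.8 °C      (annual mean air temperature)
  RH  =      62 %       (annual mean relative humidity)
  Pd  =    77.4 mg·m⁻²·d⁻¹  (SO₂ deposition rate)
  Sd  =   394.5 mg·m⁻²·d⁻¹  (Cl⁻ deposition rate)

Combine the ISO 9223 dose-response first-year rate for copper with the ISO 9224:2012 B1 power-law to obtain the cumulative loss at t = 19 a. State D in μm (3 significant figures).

D(19) = 5.35 μm

copper: temperature factor f = +0.126·(-8.2) = -1.0332
  sulphur-dioxide contribution → 0.2266 μm/a
  chloride contribution → 0.524 μm/a
  ⇒ r_corr(copper) = 0.7506 μm/a
ISO 9224: D(t) = r_corr · t^b with b = 0.667 (copper, B1)
  D(19) = 0.7506 × 19^0.667 = 0.7506 × 7.127 = 5.35 μm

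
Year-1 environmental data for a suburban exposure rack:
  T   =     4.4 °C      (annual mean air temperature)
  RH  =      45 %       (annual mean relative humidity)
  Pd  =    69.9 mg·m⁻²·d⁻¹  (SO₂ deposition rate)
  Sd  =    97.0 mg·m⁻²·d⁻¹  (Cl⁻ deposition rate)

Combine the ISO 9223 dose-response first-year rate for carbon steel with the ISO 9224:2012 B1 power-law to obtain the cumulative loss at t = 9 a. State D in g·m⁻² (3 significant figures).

D(9) = 651 g·m⁻²

carbon steel: T≤10 °C ⇒ hinge +0.150·(4.4−10) = -0.8400
  sulphur-dioxide contribution → 17.11 μm/a
  chloride contribution → 9.157 μm/a
  total first-year rate 26.26 μm/a
Long-term exponent b (ISO 9224 Table 2, B1) = 0.523
  D(9) = 26.26 × 9^0.523 = 26.26 × 3.156 = 82.87 μm
  Mass loss = 82.87 μm × 7.85 g/cm³ = 650.6 g·m⁻²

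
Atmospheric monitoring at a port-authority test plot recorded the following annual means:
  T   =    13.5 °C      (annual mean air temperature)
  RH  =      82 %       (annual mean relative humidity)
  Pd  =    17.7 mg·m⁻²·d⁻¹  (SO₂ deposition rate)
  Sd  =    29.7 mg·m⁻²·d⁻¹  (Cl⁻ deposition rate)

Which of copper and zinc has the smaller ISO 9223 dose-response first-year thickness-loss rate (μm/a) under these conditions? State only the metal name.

copper

copper: T>10 °C ⇒ hinge -0.080·(13.5−10) = -0.2800
  sulphur-dioxide contribution → 1.067 μm/a
  chloride contribution → 0.9499 μm/a
  ⇒ r_corr(copper) = 2.017 μm/a
zinc: f(T) = -0.071·(T−10) [T>10 °C] = -0.2485
  sulphur-dioxide contribution → 1.549 μm/a
  chloride contribution → 0.7341 μm/a
  total first-year rate 2.283 μm/a
Ordering by μm/a: zinc (2.28) > copper (2.02)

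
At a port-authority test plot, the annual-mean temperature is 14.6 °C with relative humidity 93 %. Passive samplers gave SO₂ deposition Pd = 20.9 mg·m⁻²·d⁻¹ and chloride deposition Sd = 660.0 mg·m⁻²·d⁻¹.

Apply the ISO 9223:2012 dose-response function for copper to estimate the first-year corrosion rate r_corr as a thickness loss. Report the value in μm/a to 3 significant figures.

copper: T>10 °C ⇒ hinge -0.080·(14.6−10) = -0.3680
  SO₂ term: 0.0053·20.9^0.26·exp(0.059·93-0.3680) = 1.953
  Cl⁻ term: 0.01025·660.0^0.27·exp(0.036·93+0.049·14.6) = 3.441
  sum: 1.953 + 3.441 → r_corr = 5.394 μm/a

r_corr = 5.39 μm/a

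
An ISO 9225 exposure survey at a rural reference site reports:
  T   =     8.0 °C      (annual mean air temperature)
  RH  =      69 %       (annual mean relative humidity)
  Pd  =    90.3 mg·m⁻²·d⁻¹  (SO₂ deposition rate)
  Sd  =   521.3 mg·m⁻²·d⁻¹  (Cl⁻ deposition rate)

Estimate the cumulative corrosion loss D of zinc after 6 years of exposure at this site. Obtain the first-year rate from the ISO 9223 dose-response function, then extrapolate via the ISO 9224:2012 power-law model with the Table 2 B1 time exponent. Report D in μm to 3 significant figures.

D(6) = 18.0 μm

zinc: temperature factor f = +0.038·(-2.0) = -0.0760
  Pd branch = 0.0129·Pd^0.44·e^(0.046·RH+f) = 2.073 μm/a
  Sd branch = 0.0175·Sd^0.57·e^(0.008·RH+0.085·T) = 2.122 μm/a
  sum: 2.073 + 2.122 → r_corr = 4.195 μm/a
Long-term exponent b (ISO 9224 Table 2, B1) = 0.813
  D(6) = 4.195 × 6^0.813 = 4.195 × 4.292 = 18 μm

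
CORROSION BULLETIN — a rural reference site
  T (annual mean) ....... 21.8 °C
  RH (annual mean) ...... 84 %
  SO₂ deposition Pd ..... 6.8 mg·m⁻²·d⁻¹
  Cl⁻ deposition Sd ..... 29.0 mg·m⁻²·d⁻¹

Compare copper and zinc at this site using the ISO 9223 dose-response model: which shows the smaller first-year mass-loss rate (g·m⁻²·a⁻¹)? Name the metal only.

zinc

copper: temperature factor f = -0.080·(11.8) = -0.9440
  SO₂ term: 0.0053·6.8^0.26·exp(0.059·84-0.9440) = 0.4821
  Sd branch = 0.01025·Sd^0.27·e^(0.036·RH+0.049·T) = 1.523 μm/a
  r_corr = 0.4821 + 1.523 = 2.005 μm/a
  mass loss = 2.005 μm/a × 8.96 g/cm³ = 17.97 g·m⁻²·a⁻¹
zinc: f(T) = -0.071·(T−10) [T>10 °C] = -0.8378
  SO₂ term: 0.0129·6.8^0.44·exp(0.046·84-0.8378) = 0.6182
  Cl⁻ term: 0.0175·29.0^0.57·exp(0.008·84+0.085·21.8) = 1.49
  sum: 0.6182 + 1.49 → r_corr = 2.108 μm/a
  mass loss = 2.108 μm/a × 7.14 g/cm³ = 15.05 g·m⁻²·a⁻¹
Ordering by g·m⁻²·a⁻¹: copper (18) > zinc (15.1)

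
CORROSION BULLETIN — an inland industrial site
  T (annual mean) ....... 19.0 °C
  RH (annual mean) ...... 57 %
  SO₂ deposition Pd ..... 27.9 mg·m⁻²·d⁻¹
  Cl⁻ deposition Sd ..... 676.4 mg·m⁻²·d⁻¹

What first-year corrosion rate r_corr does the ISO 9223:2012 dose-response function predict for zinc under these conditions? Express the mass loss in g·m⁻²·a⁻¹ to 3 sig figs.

zinc: temperature factor f = -0.071·(9.0) = -0.6390
  SO₂ term: 0.0129·27.9^0.44·exp(0.046·57-0.6390) = 0.4054
  Cl⁻ term: 0.0175·676.4^0.57·exp(0.008·57+0.085·19.0) = 5.697
  sum: 0.4054 + 5.697 → r_corr = 6.103 μm/a
Convert to mass loss: 6.103 μm/a × 7.14 g/cm³ = 43.57 g·m⁻²·a⁻¹

r_corr = 43.6 g·m⁻²·a⁻¹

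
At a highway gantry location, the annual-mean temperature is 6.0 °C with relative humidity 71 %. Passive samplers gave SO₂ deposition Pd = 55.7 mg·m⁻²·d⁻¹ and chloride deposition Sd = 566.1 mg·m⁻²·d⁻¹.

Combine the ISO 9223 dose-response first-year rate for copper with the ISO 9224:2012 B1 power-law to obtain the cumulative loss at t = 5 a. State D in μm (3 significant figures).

copper: temperature factor f = +0.126·(-4.0) = -0.5040
  SO₂ term: 0.0053·55.7^0.26·exp(0.059·71-0.5040) = 0.6006
  Cl⁻ term: 0.01025·566.1^0.27·exp(0.036·71+0.049·6.0) = 0.9812
  r_corr = 0.6006 + 0.9812 = 1.582 μm/a
Power-law: D(5) = r_corr · 5^0.667
  D(5) = 1.582 × 5^0.667 = 1.582 × 2.926 = 4.628 μm

D(5) = 4.63 μm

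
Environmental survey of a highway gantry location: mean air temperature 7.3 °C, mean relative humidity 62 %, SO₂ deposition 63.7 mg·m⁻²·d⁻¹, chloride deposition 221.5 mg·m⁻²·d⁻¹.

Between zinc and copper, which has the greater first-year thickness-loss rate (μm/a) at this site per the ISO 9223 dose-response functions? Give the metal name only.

zinc: temperature factor f = +0.038·(-2.7) = -0.1026
  Pd branch = 0.0129·Pd^0.44·e^(0.046·RH+f) = 1.254 μm/a
  Sd branch = 0.0175·Sd^0.57·e^(0.008·RH+0.085·T) = 1.161 μm/a
  sum: 1.254 + 1.161 → r_corr = 2.415 μm/a
copper: f(T) = +0.126·(T−10) [T≤10 °C] = -0.3402
  Pd branch = 0.0053·Pd^0.26·e^(0.059·RH+f) = 0.4308 μm/a
  Cl⁻ term: 0.01025·221.5^0.27·exp(0.036·62+0.049·7.3) = 0.587
  sum: 0.4308 + 0.587 → r_corr = 1.018 μm/a
Ordering by μm/a: zinc (2.42) > copper (1.02)

zinc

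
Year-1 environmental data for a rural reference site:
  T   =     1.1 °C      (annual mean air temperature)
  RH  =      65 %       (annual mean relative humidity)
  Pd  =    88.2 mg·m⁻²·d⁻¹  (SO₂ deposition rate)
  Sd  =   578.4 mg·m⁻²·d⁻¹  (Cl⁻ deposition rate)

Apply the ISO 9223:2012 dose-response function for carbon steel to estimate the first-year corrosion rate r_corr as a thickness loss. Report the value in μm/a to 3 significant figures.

carbon steel: temperature factor f = +0.150·(-8.9) = -1.3350
  Pd branch = 1.77·Pd^0.52·e^(0.02·RH+f) = 17.56 μm/a
  Cl⁻ term: 0.102·578.4^0.62·exp(0.033·65+0.04·1.1) = 46.97
  sum: 17.56 + 46.97 → r_corr = 64.53 μm/a

r_corr = 64.5 μm/a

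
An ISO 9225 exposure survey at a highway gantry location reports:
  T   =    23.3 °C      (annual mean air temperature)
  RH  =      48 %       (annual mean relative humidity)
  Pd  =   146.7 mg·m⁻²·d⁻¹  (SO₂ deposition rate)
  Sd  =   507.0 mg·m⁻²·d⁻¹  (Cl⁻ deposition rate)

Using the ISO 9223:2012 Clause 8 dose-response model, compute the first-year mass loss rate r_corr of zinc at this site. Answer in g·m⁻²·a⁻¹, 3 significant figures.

r_corr = 49.2 g·m⁻²·a⁻¹

zinc: T>10 °C ⇒ hinge -0.071·(23.3−10) = -0.9443
  Pd branch = 0.0129·Pd^0.44·e^(0.046·RH+f) = 0.4099 μm/a
  Cl⁻ term: 0.0175·507.0^0.57·exp(0.008·48+0.085·23.3) = 6.483
  r_corr = 0.4099 + 6.483 = 6.893 μm/a
Convert to mass loss: 6.893 μm/a × 7.14 g/cm³ = 49.22 g·m⁻²·a⁻¹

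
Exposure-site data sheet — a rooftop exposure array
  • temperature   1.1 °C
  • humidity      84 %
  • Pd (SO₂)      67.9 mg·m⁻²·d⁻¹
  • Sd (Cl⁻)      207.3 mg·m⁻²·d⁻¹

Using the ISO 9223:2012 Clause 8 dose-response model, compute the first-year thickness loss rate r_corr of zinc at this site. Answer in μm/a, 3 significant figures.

zinc: temperature factor f = +0.038·(-8.9) = -0.3382
  sulphur-dioxide contribution → 2.804 μm/a
  chloride contribution → 0.787 μm/a
  total first-year rate 3.591 μm/a

r_corr = 3.59 μm/a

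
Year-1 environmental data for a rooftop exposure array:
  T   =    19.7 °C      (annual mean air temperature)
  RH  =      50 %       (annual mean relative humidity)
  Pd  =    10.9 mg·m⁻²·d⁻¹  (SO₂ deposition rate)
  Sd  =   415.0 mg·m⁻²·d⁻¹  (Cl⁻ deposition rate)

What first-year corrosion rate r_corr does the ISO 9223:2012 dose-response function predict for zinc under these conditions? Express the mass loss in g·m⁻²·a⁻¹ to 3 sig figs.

r_corr = 32.2 g·m⁻²·a⁻¹

zinc: T>10 °C ⇒ hinge -0.071·(19.7−10) = -0.6887
  Pd branch = 0.0129·Pd^0.44·e^(0.046·RH+f) = 0.1849 μm/a
  Cl⁻ term: 0.0175·415.0^0.57·exp(0.008·50+0.085·19.7) = 4.328
  r_corr = 0.1849 + 4.328 = 4.513 μm/a
Convert to mass loss: 4.513 μm/a × 7.14 g/cm³ = 32.22 g·m⁻²·a⁻¹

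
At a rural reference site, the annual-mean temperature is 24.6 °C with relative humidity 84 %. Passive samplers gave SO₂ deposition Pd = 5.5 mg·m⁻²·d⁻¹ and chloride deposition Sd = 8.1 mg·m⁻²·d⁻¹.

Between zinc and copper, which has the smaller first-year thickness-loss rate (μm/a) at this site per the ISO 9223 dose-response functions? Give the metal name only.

zinc: T>10 °C ⇒ hinge -0.071·(24.6−10) = -1.0366
  SO₂ term: 0.0129·5.5^0.44·exp(0.046·84-1.0366) = 0.4616
  Cl⁻ term: 0.0175·8.1^0.57·exp(0.008·84+0.085·24.6) = 0.9138
  sum: 0.4616 + 0.9138 → r_corr = 1.375 μm/a
copper: T>10 °C ⇒ hinge -0.080·(24.6−10) = -1.1680
  SO₂ term: 0.0053·5.5^0.26·exp(0.059·84-1.1680) = 0.3647
  Sd branch = 0.01025·Sd^0.27·e^(0.036·RH+0.049·T) = 1.238 μm/a
  r_corr = 0.3647 + 1.238 = 1.603 μm/a
Ordering by μm/a: copper (1.6) > zinc (1.38)

zinc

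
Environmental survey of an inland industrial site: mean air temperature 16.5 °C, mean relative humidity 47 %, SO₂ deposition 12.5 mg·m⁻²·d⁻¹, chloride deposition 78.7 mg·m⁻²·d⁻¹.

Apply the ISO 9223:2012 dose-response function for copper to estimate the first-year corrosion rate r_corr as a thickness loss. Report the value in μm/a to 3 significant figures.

copper: T>10 °C ⇒ hinge -0.080·(16.5−10) = -0.5200
  Pd branch = 0.0053·Pd^0.26·e^(0.059·RH+f) = 0.09726 μm/a
  Sd branch = 0.01025·Sd^0.27·e^(0.036·RH+0.049·T) = 0.4061 μm/a
  r_corr = 0.09726 + 0.4061 = 0.5033 μm/a

r_corr = 0.503 μm/a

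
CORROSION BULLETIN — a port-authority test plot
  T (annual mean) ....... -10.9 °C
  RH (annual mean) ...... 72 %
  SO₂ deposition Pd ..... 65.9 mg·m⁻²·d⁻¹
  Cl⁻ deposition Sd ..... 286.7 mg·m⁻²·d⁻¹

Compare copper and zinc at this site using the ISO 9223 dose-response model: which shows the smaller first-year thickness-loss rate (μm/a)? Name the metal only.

copper

copper: temperature factor f = +0.126·(-20.9) = -2.6334
  sulphur-dioxide contribution → 0.07914 μm/a
  chloride contribution → 0.3698 μm/a
  ⇒ r_corr(copper) = 0.4489 μm/a
zinc: temperature factor f = +0.038·(-20.9) = -0.7942
  sulphur-dioxide contribution → 1.01 μm/a
  chloride contribution → 0.3101 μm/a
  ⇒ r_corr(zinc) = 1.32 μm/a
Ordering by μm/a: zinc (1.32) > copper (0.449)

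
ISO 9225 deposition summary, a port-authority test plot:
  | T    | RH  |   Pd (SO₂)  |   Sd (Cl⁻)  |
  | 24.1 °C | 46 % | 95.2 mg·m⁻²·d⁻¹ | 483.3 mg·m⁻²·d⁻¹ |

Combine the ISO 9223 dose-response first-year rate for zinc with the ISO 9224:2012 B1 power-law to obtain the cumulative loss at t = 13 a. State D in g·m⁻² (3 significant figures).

zinc: f(T) = -0.071·(T−10) [T>10 °C] = -1.0011
  Pd branch = 0.0129·Pd^0.44·e^(0.046·RH+f) = 0.292 μm/a
  Sd branch = 0.0175·Sd^0.57·e^(0.008·RH+0.085·T) = 6.645 μm/a
  r_corr = 0.292 + 6.645 = 6.937 μm/a
Long-term exponent b (ISO 9224 Table 2, B1) = 0.813
  D(13) = 6.937 × 13^0.813 = 6.937 × 8.047 = 55.82 μm
  Mass loss = 55.82 μm × 7.14 g/cm³ = 398.6 g·m⁻²

D(13) = 399 g·m⁻²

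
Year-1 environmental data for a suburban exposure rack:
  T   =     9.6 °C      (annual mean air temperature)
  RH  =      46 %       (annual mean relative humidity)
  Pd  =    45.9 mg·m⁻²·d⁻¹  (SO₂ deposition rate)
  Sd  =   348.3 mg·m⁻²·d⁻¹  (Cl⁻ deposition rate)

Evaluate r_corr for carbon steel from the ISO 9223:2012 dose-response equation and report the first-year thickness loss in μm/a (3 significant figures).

r_corr = 56.3 μm/a

carbon steel: f(T) = +0.150·(T−10) [T≤10 °C] = -0.0600
  sulphur-dioxide contribution → 30.59 μm/a
  chloride contribution → 25.74 μm/a
  total first-year rate 56.33 μm/a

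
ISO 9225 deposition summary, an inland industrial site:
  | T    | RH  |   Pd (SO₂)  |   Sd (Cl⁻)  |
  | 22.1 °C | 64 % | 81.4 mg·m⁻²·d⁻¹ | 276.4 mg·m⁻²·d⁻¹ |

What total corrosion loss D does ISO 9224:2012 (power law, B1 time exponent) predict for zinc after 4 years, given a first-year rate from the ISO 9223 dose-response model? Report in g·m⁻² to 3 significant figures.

zinc: temperature factor f = -0.071·(12.1) = -0.8591
  SO₂ term: 0.0129·81.4^0.44·exp(0.046·64-0.8591) = 0.719
  Cl⁻ term: 0.0175·276.4^0.57·exp(0.008·64+0.085·22.1) = 4.709
  r_corr = 0.719 + 4.709 = 5.428 μm/a
Power-law: D(4) = r_corr · 4^0.813
  D(4) = 5.428 × 4^0.813 = 5.428 × 3.087 = 16.75 μm
  Mass loss = 16.75 μm × 7.14 g/cm³ = 119.6 g·m⁻²

D(4) = 120 g·m⁻²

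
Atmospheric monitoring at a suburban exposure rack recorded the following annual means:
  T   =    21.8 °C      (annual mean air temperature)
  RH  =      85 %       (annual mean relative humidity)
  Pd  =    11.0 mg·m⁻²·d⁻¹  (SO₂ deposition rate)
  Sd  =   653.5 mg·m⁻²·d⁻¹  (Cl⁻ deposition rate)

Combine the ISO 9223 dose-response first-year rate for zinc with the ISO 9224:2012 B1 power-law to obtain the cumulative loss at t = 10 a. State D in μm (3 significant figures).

zinc: f(T) = -0.071·(T−10) [T>10 °C] = -0.8378
  SO₂ term: 0.0129·11.0^0.44·exp(0.046·85-0.8378) = 0.7999
  Cl⁻ term: 0.0175·653.5^0.57·exp(0.008·85+0.085·21.8) = 8.867
  r_corr = 0.7999 + 8.867 = 9.667 μm/a
Power-law: D(10) = r_corr · 10^0.813
  D(10) = 9.667 × 10^0.813 = 9.667 × 6.501 = 62.85 μm

D(10) = 62.9 μm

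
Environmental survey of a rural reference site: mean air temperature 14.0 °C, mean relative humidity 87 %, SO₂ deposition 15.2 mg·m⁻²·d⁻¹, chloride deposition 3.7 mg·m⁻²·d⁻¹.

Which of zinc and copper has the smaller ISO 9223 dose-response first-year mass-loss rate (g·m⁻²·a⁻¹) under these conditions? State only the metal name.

zinc

zinc: temperature factor f = -0.071·(4.0) = -0.2840
  Pd branch = 0.0129·Pd^0.44·e^(0.046·RH+f) = 1.759 μm/a
  Cl⁻ term: 0.0175·3.7^0.57·exp(0.008·87+0.085·14.0) = 0.2432
  sum: 1.759 + 0.2432 → r_corr = 2.002 μm/a
  mass loss = 2.002 μm/a × 7.14 g/cm³ = 14.3 g·m⁻²·a⁻¹
copper: f(T) = -0.080·(T−10) [T>10 °C] = -0.3200
  SO₂ term: 0.0053·15.2^0.26·exp(0.059·87-0.3200) = 1.324
  Cl⁻ term: 0.01025·3.7^0.27·exp(0.036·87+0.049·14.0) = 0.6642
  r_corr = 1.324 + 0.6642 = 1.988 μm/a
  mass loss = 1.988 μm/a × 8.96 g/cm³ = 17.81 g·m⁻²·a⁻¹
Ordering by g·m⁻²·a⁻¹: copper (17.8) > zinc (14.3)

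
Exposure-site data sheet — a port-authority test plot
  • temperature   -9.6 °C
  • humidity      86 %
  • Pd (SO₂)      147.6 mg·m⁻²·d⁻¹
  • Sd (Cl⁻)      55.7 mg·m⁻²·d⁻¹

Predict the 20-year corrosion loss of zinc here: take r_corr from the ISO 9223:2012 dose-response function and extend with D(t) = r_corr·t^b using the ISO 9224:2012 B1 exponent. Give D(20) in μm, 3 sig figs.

zinc: temperature factor f = +0.038·(-19.6) = -0.7448
  Pd branch = 0.0129·Pd^0.44·e^(0.046·RH+f) = 2.881 μm/a
  Cl⁻ term: 0.0175·55.7^0.57·exp(0.008·86+0.085·-9.6) = 0.1523
  r_corr = 2.881 + 0.1523 = 3.034 μm/a
Long-term exponent b (ISO 9224 Table 2, B1) = 0.813
  D(20) = 3.034 × 20^0.813 = 3.034 × 11.42 = 34.65 μm

D(20) = 34.6 μm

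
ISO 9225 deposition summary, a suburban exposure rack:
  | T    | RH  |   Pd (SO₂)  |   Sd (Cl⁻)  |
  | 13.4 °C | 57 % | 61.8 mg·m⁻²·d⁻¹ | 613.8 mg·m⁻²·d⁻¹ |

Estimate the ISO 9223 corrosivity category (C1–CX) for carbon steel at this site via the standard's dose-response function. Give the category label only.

C5

carbon steel: temperature factor f = -0.054·(3.4) = -0.1836
  SO₂ term: 1.77·61.8^0.52·exp(0.02·57-0.1836) = 39.32
  Cl⁻ term: 0.102·613.8^0.62·exp(0.033·57+0.04·13.4) = 61.22
  r_corr = 39.32 + 61.22 = 100.5 μm/a
ISO 9223 Table 2 (carbon steel): 80 < 101 ≤ 200 μm/a ⇒ C5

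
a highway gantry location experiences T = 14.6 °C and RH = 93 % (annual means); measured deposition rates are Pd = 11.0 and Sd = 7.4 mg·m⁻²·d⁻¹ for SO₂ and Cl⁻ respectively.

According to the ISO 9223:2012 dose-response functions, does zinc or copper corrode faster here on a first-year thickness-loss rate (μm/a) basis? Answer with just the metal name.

zinc: temperature factor f = -0.071·(4.6) = -0.3266
  SO₂ term: 0.0129·11.0^0.44·exp(0.046·93-0.3266) = 1.927
  Cl⁻ term: 0.0175·7.4^0.57·exp(0.008·93+0.085·14.6) = 0.3986
  r_corr = 1.927 + 0.3986 = 2.326 μm/a
copper: temperature factor f = -0.080·(4.6) = -0.3680
  SO₂ term: 0.0053·11.0^0.26·exp(0.059·93-0.3680) = 1.653
  Cl⁻ term: 0.01025·7.4^0.27·exp(0.036·93+0.049·14.6) = 1.024
  r_corr = 1.653 + 1.024 = 2.676 μm/a
Ordering by μm/a: copper (2.68) > zinc (2.33)

copper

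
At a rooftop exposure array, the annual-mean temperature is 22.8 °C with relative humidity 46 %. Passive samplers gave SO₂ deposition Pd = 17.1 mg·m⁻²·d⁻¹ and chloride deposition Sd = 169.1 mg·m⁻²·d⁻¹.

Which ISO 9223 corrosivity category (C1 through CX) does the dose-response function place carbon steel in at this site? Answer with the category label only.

C3

carbon steel: T>10 °C ⇒ hinge -0.054·(22.8−10) = -0.6912
  SO₂ term: 1.77·17.1^0.52·exp(0.02·46-0.6912) = 9.739
  Cl⁻ term: 0.102·169.1^0.62·exp(0.033·46+0.04·22.8) = 27.89
  sum: 9.739 + 27.89 → r_corr = 37.62 μm/a
37.6 μm/a falls in (25, 50] for carbon steel → category C3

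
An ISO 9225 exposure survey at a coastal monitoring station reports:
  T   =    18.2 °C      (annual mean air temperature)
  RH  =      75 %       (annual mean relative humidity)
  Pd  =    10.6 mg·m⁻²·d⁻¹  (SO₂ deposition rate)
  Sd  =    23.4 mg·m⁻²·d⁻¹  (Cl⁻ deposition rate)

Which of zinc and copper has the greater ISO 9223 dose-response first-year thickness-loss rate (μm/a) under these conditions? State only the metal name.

zinc: f(T) = -0.071·(T−10) [T>10 °C] = -0.5822
  SO₂ term: 0.0129·10.6^0.44·exp(0.046·75-0.5822) = 0.6415
  Sd branch = 0.0175·Sd^0.57·e^(0.008·RH+0.085·T) = 0.9035 μm/a
  r_corr = 0.6415 + 0.9035 = 1.545 μm/a
copper: T>10 °C ⇒ hinge -0.080·(18.2−10) = -0.6560
  SO₂ term: 0.0053·10.6^0.26·exp(0.059·75-0.6560) = 0.4243
  Cl⁻ term: 0.01025·23.4^0.27·exp(0.036·75+0.049·18.2) = 0.8716
  r_corr = 0.4243 + 0.8716 = 1.296 μm/a
Ordering by μm/a: zinc (1.54) > copper (1.3)

zinc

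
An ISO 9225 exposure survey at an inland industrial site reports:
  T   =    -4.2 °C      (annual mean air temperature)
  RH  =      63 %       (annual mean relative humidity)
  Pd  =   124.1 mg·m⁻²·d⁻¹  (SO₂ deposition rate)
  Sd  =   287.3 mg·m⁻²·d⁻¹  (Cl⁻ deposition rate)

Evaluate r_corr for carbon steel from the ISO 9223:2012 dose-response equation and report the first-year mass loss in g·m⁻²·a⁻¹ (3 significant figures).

r_corr = 252 g·m⁻²·a⁻¹

carbon steel: temperature factor f = +0.150·(-14.2) = -2.1300
  Pd branch = 1.77·Pd^0.52·e^(0.02·RH+f) = 9.097 μm/a
  Cl⁻ term: 0.102·287.3^0.62·exp(0.033·63+0.04·-4.2) = 23.05
  sum: 9.097 + 23.05 → r_corr = 32.15 μm/a
Convert to mass loss: 32.15 μm/a × 7.85 g/cm³ = 252.4 g·m⁻²·a⁻¹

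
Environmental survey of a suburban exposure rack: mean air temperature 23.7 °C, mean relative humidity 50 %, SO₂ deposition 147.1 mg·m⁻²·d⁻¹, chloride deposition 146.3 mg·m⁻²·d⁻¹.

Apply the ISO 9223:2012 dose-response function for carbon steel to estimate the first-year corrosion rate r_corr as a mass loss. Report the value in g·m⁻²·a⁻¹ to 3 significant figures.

r_corr = 478 g·m⁻²·a⁻¹

carbon steel: temperature factor f = -0.054·(13.7) = -0.7398
  Pd branch = 1.77·Pd^0.52·e^(0.02·RH+f) = 30.77 μm/a
  Cl⁻ term: 0.102·146.3^0.62·exp(0.033·50+0.04·23.7) = 30.15
  sum: 30.77 + 30.15 → r_corr = 60.92 μm/a
Convert to mass loss: 60.92 μm/a × 7.85 g/cm³ = 478.3 g·m⁻²·a⁻¹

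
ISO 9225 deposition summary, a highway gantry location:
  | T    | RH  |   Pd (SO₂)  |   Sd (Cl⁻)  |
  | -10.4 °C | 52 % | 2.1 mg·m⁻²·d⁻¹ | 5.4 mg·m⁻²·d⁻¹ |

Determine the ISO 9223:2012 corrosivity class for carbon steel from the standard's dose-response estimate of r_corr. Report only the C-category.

C2

carbon steel: temperature factor f = +0.150·(-20.4) = -3.0600
  sulphur-dioxide contribution → 0.3453 μm/a
  chloride contribution → 1.065 μm/a
  total first-year rate 1.41 μm/a
ISO 9223 Table 2 (carbon steel): 1.3 < 1.41 ≤ 25 μm/a ⇒ C2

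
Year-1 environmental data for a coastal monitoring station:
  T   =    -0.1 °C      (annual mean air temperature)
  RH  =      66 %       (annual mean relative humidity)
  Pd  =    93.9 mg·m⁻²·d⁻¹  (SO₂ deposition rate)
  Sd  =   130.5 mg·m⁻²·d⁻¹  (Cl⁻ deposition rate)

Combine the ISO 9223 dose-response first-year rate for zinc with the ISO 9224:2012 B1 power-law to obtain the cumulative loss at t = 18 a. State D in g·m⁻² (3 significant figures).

zinc: T≤10 °C ⇒ hinge +0.038·(-0.1−10) = -0.3838
  Pd branch = 0.0129·Pd^0.44·e^(0.046·RH+f) = 1.35 μm/a
  Sd branch = 0.0175·Sd^0.57·e^(0.008·RH+0.085·T) = 0.4727 μm/a
  sum: 1.35 + 0.4727 → r_corr = 1.823 μm/a
ISO 9224: D(t) = r_corr · t^b with b = 0.813 (zinc, B1)
  D(18) = 1.823 × 18^0.813 = 1.823 × 10.48 = 19.11 μm
  Mass loss = 19.11 μm × 7.14 g/cm³ = 136.5 g·m⁻²

D(18) = 136 g·m⁻²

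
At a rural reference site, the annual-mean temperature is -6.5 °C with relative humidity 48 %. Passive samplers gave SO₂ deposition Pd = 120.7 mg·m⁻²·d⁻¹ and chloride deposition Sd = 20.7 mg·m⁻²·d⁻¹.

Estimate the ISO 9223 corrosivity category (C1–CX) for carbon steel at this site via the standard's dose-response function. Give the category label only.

C2

carbon steel: temperature factor f = +0.150·(-16.5) = -2.4750
  Pd branch = 1.77·Pd^0.52·e^(0.02·RH+f) = 4.704 μm/a
  Sd branch = 0.102·Sd^0.62·e^(0.033·RH+0.04·T) = 2.509 μm/a
  sum: 4.704 + 2.509 → r_corr = 7.213 μm/a
7.21 μm/a falls in (1.3, 25] for carbon steel → category C2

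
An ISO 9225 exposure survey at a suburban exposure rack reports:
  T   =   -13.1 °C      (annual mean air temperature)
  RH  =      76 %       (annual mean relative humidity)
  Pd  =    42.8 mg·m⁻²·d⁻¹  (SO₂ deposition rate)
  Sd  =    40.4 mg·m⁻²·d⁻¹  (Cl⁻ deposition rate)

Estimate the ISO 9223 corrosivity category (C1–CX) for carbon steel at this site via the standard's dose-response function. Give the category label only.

C2

carbon steel: temperature factor f = +0.150·(-23.1) = -3.4650
  SO₂ term: 1.77·42.8^0.52·exp(0.02·76-3.4650) = 1.785
  Cl⁻ term: 0.102·40.4^0.62·exp(0.033·76+0.04·-13.1) = 7.348
  sum: 1.785 + 7.348 → r_corr = 9.133 μm/a
9.13 μm/a falls in (1.3, 25] for carbon steel → category C2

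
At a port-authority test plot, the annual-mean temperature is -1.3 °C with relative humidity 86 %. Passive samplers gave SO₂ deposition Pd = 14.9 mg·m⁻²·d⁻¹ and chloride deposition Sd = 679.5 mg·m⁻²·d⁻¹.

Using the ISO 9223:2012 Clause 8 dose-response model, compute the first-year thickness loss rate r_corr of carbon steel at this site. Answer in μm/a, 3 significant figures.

carbon steel: temperature factor f = +0.150·(-11.3) = -1.6950
  SO₂ term: 1.77·14.9^0.52·exp(0.02·86-1.6950) = 7.394
  Cl⁻ term: 0.102·679.5^0.62·exp(0.033·86+0.04·-1.3) = 94.3
  r_corr = 7.394 + 94.3 = 101.7 μm/a

r_corr = 102 μm/a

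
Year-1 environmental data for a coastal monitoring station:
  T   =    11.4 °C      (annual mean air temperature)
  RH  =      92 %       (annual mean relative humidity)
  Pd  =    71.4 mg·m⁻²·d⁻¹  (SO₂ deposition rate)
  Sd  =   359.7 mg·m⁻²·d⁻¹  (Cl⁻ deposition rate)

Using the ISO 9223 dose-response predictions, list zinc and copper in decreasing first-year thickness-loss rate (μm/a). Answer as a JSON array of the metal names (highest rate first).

zinc: f(T) = -0.071·(T−10) [T>10 °C] = -0.0994
  sulphur-dioxide contribution → 5.26 μm/a
  chloride contribution → 2.757 μm/a
  total first-year rate 8.017 μm/a
copper: T>10 °C ⇒ hinge -0.080·(11.4−10) = -0.1120
  sulphur-dioxide contribution → 3.273 μm/a
  chloride contribution → 2.409 μm/a
  ⇒ r_corr(copper) = 5.682 μm/a
Ordering by μm/a: zinc (8.02) > copper (5.68)

["zinc", "copper"]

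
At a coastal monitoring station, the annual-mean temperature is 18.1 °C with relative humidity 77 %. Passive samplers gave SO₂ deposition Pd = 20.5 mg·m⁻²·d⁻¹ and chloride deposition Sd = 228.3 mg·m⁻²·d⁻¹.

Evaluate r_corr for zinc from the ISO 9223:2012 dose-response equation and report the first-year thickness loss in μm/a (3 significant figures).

r_corr = 4.28 μm/a

zinc: T>10 °C ⇒ hinge -0.071·(18.1−10) = -0.5751
  SO₂ term: 0.0129·20.5^0.44·exp(0.046·77-0.5751) = 0.9468
  Cl⁻ term: 0.0175·228.3^0.57·exp(0.008·77+0.085·18.1) = 3.335
  r_corr = 0.9468 + 3.335 = 4.282 μm/a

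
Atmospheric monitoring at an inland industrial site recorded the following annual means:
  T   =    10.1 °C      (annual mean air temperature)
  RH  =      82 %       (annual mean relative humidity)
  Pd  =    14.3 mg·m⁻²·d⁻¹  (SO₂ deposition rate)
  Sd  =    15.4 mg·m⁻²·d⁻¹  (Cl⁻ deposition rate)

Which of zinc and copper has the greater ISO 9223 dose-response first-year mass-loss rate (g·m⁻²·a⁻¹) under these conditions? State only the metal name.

copper

zinc: T>10 °C ⇒ hinge -0.071·(10.1−10) = -0.0071
  sulphur-dioxide contribution → 1.795 μm/a
  chloride contribution → 0.3781 μm/a
  ⇒ r_corr(zinc) = 2.173 μm/a
  mass loss = 2.173 μm/a × 7.14 g/cm³ = 15.51 g·m⁻²·a⁻¹
copper: temperature factor f = -0.080·(0.1) = -0.0080
  sulphur-dioxide contribution → 1.325 μm/a
  chloride contribution → 0.6735 μm/a
  total first-year rate 1.999 μm/a
  mass loss = 1.999 μm/a × 8.96 g/cm³ = 17.91 g·m⁻²·a⁻¹
Ordering by g·m⁻²·a⁻¹: copper (17.9) > zinc (15.5)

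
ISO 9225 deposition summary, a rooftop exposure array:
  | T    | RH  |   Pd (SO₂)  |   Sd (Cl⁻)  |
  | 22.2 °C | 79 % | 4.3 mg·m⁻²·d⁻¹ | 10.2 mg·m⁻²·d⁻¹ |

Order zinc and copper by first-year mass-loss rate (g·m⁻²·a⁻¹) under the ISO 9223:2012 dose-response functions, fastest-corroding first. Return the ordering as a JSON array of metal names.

["copper", "zinc"]

zinc: T>10 °C ⇒ hinge -0.071·(22.2−10) = -0.8662
  SO₂ term: 0.0129·4.3^0.44·exp(0.046·79-0.8662) = 0.3903
  Cl⁻ term: 0.0175·10.2^0.57·exp(0.008·79+0.085·22.2) = 0.8164
  sum: 0.3903 + 0.8164 → r_corr = 1.207 μm/a
  mass loss = 1.207 μm/a × 7.14 g/cm³ = 8.616 g·m⁻²·a⁻¹
copper: f(T) = -0.080·(T−10) [T>10 °C] = -0.9760
  SO₂ term: 0.0053·4.3^0.26·exp(0.059·79-0.9760) = 0.3086
  Cl⁻ term: 0.01025·10.2^0.27·exp(0.036·79+0.049·22.2) = 0.9786
  r_corr = 0.3086 + 0.9786 = 1.287 μm/a
  mass loss = 1.287 μm/a × 8.96 g/cm³ = 11.53 g·m⁻²·a⁻¹
Ordering by g·m⁻²·a⁻¹: copper (11.5) > zinc (8.62)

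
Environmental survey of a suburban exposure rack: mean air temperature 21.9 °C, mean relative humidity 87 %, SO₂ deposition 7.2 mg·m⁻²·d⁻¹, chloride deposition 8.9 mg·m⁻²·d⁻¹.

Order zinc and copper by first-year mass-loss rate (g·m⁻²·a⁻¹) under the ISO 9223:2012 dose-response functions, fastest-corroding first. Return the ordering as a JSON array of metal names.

["copper", "zinc"]

zinc: f(T) = -0.071·(T−10) [T>10 °C] = -0.8449
  SO₂ term: 0.0129·7.2^0.44·exp(0.046·87-0.8449) = 0.7226
  Cl⁻ term: 0.0175·8.9^0.57·exp(0.008·87+0.085·21.9) = 0.7851
  r_corr = 0.7226 + 0.7851 = 1.508 μm/a
  mass loss = 1.508 μm/a × 7.14 g/cm³ = 10.76 g·m⁻²·a⁻¹
copper: T>10 °C ⇒ hinge -0.080·(21.9−10) = -0.9520
  SO₂ term: 0.0053·7.2^0.26·exp(0.059·87-0.9520) = 0.5794
  Sd branch = 0.01025·Sd^0.27·e^(0.036·RH+0.049·T) = 1.24 μm/a
  sum: 0.5794 + 1.24 → r_corr = 1.819 μm/a
  mass loss = 1.819 μm/a × 8.96 g/cm³ = 16.3 g·m⁻²·a⁻¹
Ordering by g·m⁻²·a⁻¹: copper (16.3) > zinc (10.8)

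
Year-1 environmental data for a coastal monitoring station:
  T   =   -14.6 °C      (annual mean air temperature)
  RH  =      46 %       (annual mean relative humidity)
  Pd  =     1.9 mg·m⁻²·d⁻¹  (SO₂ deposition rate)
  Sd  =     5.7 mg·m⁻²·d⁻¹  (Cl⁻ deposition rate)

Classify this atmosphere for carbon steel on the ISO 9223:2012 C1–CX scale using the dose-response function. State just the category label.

carbon steel: temperature factor f = +0.150·(-24.6) = -3.6900
  Pd branch = 1.77·Pd^0.52·e^(0.02·RH+f) = 0.1549 μm/a
  Sd branch = 0.102·Sd^0.62·e^(0.033·RH+0.04·T) = 0.7636 μm/a
  r_corr = 0.1549 + 0.7636 = 0.9185 μm/a
ISO 9223 Table 2 (carbon steel): 0 < 0.918 ≤ 1.3 μm/a ⇒ C1

C1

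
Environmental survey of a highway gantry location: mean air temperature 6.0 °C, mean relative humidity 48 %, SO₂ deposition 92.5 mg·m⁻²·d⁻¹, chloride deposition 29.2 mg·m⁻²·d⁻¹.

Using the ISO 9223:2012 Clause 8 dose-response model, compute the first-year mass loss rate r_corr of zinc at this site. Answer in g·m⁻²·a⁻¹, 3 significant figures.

zinc: f(T) = +0.038·(T−10) [T≤10 °C] = -0.1520
  sulphur-dioxide contribution → 0.7389 μm/a
  chloride contribution → 0.2928 μm/a
  total first-year rate 1.032 μm/a
Convert to mass loss: 1.032 μm/a × 7.14 g/cm³ = 7.367 g·m⁻²·a⁻¹

r_corr = 7.37 g·m⁻²·a⁻¹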